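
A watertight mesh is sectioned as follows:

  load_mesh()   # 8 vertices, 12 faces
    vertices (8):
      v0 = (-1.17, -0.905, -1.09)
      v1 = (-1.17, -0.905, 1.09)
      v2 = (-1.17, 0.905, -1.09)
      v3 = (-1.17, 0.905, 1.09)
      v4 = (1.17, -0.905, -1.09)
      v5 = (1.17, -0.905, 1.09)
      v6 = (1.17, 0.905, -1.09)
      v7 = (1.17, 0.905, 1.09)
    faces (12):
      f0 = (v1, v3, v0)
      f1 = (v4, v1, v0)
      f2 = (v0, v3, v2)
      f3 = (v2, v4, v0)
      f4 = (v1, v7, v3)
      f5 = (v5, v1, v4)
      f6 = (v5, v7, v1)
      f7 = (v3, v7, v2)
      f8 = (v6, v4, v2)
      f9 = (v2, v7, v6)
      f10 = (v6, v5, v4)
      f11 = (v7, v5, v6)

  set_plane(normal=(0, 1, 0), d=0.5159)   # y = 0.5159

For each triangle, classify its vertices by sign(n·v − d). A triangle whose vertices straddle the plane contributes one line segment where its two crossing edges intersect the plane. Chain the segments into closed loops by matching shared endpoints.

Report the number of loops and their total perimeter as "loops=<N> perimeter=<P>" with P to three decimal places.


loops=1 perimeter=9.040

Straddling triangles (8 of 12):
  (v1,v3,v0) [-+-] → (-1.17, 0.5159, 1.09)–(-1.17, 0.5159, 0.62136)  len=0.4686
  (v0,v3,v2) [-++] → (-1.17, 0.5159, 0.62136)–(-1.17, 0.5159, -1.09)  len=1.7114
  (v2,v4,v0) [+--] → (-0.666965, 0.5159, -1.09)–(-1.17, 0.5159, -1.09)  len=0.5030
  (v1,v7,v3) [-++] → (0.666965, 0.5159, 1.09)–(-1.17, 0.5159, 1.09)  len=1.8370
  (v5,v7,v1) [-+-] → (1.17, 0.5159, 1.09)–(0.666965, 0.5159, 1.09)  len=0.5030
  (v6,v4,v2) [+-+] → (1.17, 0.5159, -1.09)–(-0.666965, 0.5159, -1.09)  len=1.8370
  (v6,v5,v4) [+--] → (1.17, 0.5159, -0.62136)–(1.17, 0.5159, -1.09)  len=0.4686
  (v7,v5,v6) [+-+] → (1.17, 0.5159, 1.09)–(1.17, 0.5159, -0.62136)  len=1.7114

Chained into 1 loop(s):
  loop 1: 8 segments, perimeter = 9.0400
Total perimeter = 9.040


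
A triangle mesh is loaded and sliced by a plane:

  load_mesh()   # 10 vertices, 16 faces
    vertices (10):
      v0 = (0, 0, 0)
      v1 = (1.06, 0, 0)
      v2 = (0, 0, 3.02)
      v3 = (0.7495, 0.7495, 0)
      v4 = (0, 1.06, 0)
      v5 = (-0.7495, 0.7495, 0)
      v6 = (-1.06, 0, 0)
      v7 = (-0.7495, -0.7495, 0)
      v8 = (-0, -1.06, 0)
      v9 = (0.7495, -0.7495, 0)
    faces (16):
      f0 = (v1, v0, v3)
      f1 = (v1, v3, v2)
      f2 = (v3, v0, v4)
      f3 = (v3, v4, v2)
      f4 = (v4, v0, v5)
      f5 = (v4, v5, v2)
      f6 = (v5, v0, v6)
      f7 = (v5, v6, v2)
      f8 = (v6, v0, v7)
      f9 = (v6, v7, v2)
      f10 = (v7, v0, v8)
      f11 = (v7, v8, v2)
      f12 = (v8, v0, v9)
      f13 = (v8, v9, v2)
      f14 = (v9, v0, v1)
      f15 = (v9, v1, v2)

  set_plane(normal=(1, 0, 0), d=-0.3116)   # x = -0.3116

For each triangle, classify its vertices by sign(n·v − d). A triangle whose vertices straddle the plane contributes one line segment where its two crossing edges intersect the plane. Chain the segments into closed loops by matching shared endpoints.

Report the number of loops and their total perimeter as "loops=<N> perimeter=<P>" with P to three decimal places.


Straddling triangles (8 of 16):
  (v4,v0,v5) [++-] → (-0.3116, 0.3116, 0)–(-0.3116, 0.930912, 0)  len=0.6193
  (v4,v5,v2) [+-+] → (-0.3116, 0.930912, 0)–(-0.3116, 0.3116, 1.76445)  len=1.8700
  (v5,v0,v6) [-+-] → (-0.3116, 0.3116, 0)–(-0.3116, 0, 0)  len=0.3116
  (v5,v6,v2) [--+] → (-0.3116, 0, 2.13223)–(-0.3116, 0.3116, 1.76445)  len=0.4820
  (v6,v0,v7) [-+-] → (-0.3116, 0, 0)–(-0.3116, -0.3116, 0)  len=0.3116
  (v6,v7,v2) [--+] → (-0.3116, -0.3116, 1.76445)–(-0.3116, 0, 2.13223)  len=0.4820
  (v7,v0,v8) [-++] → (-0.3116, -0.3116, 0)–(-0.3116, -0.930912, 0)  len=0.6193
  (v7,v8,v2) [-++] → (-0.3116, -0.930912, 0)–(-0.3116, -0.3116, 1.76445)  len=1.8700

Chained into 1 loop(s):
  loop 1: 8 segments, perimeter = 6.5659
Total perimeter = 6.566

loops=1 perimeter=6.566


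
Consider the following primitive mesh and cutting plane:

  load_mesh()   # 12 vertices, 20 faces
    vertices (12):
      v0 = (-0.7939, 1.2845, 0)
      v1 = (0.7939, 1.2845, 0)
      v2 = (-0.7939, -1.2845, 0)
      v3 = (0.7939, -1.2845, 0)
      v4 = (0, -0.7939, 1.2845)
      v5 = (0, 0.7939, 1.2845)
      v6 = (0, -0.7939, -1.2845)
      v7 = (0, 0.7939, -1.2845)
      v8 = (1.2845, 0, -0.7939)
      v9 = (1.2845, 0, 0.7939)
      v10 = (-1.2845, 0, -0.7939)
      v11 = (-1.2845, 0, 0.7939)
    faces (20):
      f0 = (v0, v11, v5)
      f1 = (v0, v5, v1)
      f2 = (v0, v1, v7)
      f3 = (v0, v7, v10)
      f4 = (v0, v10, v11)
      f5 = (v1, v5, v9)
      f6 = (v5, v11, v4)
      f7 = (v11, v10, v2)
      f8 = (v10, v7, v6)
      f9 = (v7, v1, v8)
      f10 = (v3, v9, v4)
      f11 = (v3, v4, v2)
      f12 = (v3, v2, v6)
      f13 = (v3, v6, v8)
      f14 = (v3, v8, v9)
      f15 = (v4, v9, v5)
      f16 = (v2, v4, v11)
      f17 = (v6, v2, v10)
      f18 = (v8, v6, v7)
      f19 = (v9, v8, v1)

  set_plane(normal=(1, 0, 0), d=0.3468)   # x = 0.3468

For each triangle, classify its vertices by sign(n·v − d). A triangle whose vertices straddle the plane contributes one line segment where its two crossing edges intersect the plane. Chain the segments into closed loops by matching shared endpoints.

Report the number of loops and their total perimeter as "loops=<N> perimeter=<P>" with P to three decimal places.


loops=1 perimeter=7.840

Straddling triangles (10 of 20):
  (v0,v5,v1) [--+] → (0.3468, 1.00821, 0.723391)–(0.3468, 1.2845, 0)  len=0.7744
  (v0,v1,v7) [-+-] → (0.3468, 1.2845, 0)–(0.3468, 1.00821, -0.723391)  len=0.7744
  (v1,v5,v9) [+-+] → (0.3468, 1.00821, 0.723391)–(0.3468, 0.579556, 1.15204)  len=0.6062
  (v7,v1,v8) [-++] → (0.3468, 1.00821, -0.723391)–(0.3468, 0.579556, -1.15204)  len=0.6062
  (v3,v9,v4) [++-] → (0.3468, -0.579556, 1.15204)–(0.3468, -1.00821, 0.723391)  len=0.6062
  (v3,v4,v2) [+--] → (0.3468, -1.00821, 0.723391)–(0.3468, -1.2845, 0)  len=0.7744
  (v3,v2,v6) [+--] → (0.3468, -1.2845, 0)–(0.3468, -1.00821, -0.723391)  len=0.7744
  (v3,v6,v8) [+-+] → (0.3468, -1.00821, -0.723391)–(0.3468, -0.579556, -1.15204)  len=0.6062
  (v4,v9,v5) [-+-] → (0.3468, -0.579556, 1.15204)–(0.3468, 0.579556, 1.15204)  len=1.1591
  (v8,v6,v7) [+--] → (0.3468, -0.579556, -1.15204)–(0.3468, 0.579556, -1.15204)  len=1.1591

Chained into 1 loop(s):
  loop 1: 10 segments, perimeter = 7.8405
Total perimeter = 7.840


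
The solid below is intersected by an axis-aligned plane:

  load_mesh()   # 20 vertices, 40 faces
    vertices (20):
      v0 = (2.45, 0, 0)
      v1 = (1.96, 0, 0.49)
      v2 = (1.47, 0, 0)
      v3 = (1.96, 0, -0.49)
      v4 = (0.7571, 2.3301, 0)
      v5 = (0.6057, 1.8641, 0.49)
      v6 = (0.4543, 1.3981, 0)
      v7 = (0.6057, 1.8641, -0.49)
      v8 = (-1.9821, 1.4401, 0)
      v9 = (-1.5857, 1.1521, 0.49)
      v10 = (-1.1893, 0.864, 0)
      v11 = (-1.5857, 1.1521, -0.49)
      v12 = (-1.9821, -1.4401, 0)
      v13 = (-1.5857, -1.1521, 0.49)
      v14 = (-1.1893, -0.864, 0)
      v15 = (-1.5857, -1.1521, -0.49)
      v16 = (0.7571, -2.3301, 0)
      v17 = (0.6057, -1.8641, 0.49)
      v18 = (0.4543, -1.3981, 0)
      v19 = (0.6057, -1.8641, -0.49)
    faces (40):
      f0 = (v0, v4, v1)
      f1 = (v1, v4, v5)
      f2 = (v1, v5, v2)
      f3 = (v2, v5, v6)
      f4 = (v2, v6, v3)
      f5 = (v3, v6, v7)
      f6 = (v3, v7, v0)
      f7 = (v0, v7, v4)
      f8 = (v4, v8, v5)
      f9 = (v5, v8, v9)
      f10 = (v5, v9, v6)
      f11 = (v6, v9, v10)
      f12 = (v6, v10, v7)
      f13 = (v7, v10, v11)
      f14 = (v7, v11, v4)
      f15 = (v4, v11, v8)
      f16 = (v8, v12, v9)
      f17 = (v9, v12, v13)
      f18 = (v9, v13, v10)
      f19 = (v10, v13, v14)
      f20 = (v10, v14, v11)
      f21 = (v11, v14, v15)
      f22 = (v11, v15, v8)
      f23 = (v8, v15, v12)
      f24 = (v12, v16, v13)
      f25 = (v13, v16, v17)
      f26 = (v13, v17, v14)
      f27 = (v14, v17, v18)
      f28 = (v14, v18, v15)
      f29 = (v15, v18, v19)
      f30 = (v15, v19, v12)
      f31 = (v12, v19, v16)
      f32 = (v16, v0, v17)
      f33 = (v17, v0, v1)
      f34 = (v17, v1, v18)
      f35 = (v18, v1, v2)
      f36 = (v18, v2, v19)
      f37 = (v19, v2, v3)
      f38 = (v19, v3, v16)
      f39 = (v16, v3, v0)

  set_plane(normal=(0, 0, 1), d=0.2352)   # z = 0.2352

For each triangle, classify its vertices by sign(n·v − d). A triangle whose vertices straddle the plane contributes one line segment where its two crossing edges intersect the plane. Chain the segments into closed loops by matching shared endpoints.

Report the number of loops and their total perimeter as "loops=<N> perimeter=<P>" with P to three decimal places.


loops=2 perimeter=23.041

Straddling triangles (20 of 40):
  (v0,v4,v1) [--+] → (1.33449, 1.21165, 0.2352)–(2.2148, 0, 0.2352)  len=1.4977
  (v1,v4,v5) [+-+] → (1.33449, 1.21165, 0.2352)–(0.684428, 2.10642, 0.2352)  len=1.1060
  (v1,v5,v2) [++-] → (1.05514, 0.894768, 0.2352)–(1.7052, 0, 0.2352)  len=1.1060
  (v2,v5,v6) [-+-] → (1.05514, 0.894768, 0.2352)–(0.526972, 1.62178, 0.2352)  len=0.8986
  (v4,v8,v5) [--+] → (-0.739956, 1.64362, 0.2352)–(0.684428, 2.10642, 0.2352)  len=1.4977
  (v5,v8,v9) [+-+] → (-0.739956, 1.64362, 0.2352)–(-1.79183, 1.30186, 0.2352)  len=1.1060
  (v5,v9,v6) [++-] → (-0.5249, 1.28002, 0.2352)–(0.526972, 1.62178, 0.2352)  len=1.1060
  (v6,v9,v10) [-+-] → (-0.5249, 1.28002, 0.2352)–(-1.37957, 1.00229, 0.2352)  len=0.8987
  (v8,v12,v9) [--+] → (-1.79183, -0.195844, 0.2352)–(-1.79183, 1.30186, 0.2352)  len=1.4977
  (v9,v12,v13) [+-+] → (-1.79183, -0.195844, 0.2352)–(-1.79183, -1.30186, 0.2352)  len=1.1060
  (v9,v13,v10) [++-] → (-1.37957, -0.103728, 0.2352)–(-1.37957, 1.00229, 0.2352)  len=1.1060
  (v10,v13,v14) [-+-] → (-1.37957, -0.103728, 0.2352)–(-1.37957, -1.00229, 0.2352)  len=0.8986
  (v12,v16,v13) [--+] → (-0.367444, -1.76466, 0.2352)–(-1.79183, -1.30186, 0.2352)  len=1.4977
  (v13,v16,v17) [+-+] → (-0.367444, -1.76466, 0.2352)–(0.684428, -2.10642, 0.2352)  len=1.1060
  (v13,v17,v14) [++-] → (-0.3277, -1.34405, 0.2352)–(-1.37957, -1.00229, 0.2352)  len=1.1060
  (v14,v17,v18) [-+-] → (-0.3277, -1.34405, 0.2352)–(0.526972, -1.62178, 0.2352)  len=0.8987
  (v16,v0,v17) [--+] → (1.56474, -0.894768, 0.2352)–(0.684428, -2.10642, 0.2352)  len=1.4977
  (v17,v0,v1) [+-+] → (1.56474, -0.894768, 0.2352)–(2.2148, 0, 0.2352)  len=1.1060
  (v17,v1,v18) [++-] → (1.17704, -0.727012, 0.2352)–(0.526972, -1.62178, 0.2352)  len=1.1060
  (v18,v1,v2) [-+-] → (1.17704, -0.727012, 0.2352)–(1.7052, 0, 0.2352)  len=0.8986

Chained into 2 loop(s):
  loop 1: 10 segments, perimeter = 13.0184
  loop 2: 10 segments, perimeter = 10.0231
Total perimeter = 23.041


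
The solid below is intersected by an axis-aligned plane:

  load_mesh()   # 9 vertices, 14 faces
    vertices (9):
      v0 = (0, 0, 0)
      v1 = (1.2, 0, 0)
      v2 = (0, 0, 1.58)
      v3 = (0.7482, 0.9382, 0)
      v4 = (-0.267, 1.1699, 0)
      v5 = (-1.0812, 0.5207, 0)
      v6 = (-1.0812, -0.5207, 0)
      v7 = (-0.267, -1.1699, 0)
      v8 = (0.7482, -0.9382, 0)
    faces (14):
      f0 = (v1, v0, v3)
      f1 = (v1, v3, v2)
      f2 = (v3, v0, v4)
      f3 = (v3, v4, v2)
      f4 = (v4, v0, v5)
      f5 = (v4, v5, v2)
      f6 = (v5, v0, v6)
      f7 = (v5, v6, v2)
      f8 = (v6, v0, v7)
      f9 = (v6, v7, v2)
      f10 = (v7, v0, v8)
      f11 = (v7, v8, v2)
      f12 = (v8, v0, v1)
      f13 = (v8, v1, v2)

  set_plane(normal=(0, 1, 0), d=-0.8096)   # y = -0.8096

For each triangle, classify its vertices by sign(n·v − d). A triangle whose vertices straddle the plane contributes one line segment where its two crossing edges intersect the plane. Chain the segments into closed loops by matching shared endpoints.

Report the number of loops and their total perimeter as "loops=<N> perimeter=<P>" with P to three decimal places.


loops=1 perimeter=3.397

Straddling triangles (6 of 14):
  (v6,v0,v7) [++-] → (-0.184771, -0.8096, 0)–(-0.718873, -0.8096, 0)  len=0.5341
  (v6,v7,v2) [+-+] → (-0.718873, -0.8096, 0)–(-0.184771, -0.8096, 0.486601)  len=0.7225
  (v7,v0,v8) [-+-] → (-0.184771, -0.8096, 0)–(0.645643, -0.8096, 0)  len=0.8304
  (v7,v8,v2) [--+] → (0.645643, -0.8096, 0.216572)–(-0.184771, -0.8096, 0.486601)  len=0.8732
  (v8,v0,v1) [-++] → (0.645643, -0.8096, 0)–(0.810129, -0.8096, 0)  len=0.1645
  (v8,v1,v2) [-++] → (0.810129, -0.8096, 0)–(0.645643, -0.8096, 0.216572)  len=0.2720

Chained into 1 loop(s):
  loop 1: 6 segments, perimeter = 3.3967
Total perimeter = 3.397


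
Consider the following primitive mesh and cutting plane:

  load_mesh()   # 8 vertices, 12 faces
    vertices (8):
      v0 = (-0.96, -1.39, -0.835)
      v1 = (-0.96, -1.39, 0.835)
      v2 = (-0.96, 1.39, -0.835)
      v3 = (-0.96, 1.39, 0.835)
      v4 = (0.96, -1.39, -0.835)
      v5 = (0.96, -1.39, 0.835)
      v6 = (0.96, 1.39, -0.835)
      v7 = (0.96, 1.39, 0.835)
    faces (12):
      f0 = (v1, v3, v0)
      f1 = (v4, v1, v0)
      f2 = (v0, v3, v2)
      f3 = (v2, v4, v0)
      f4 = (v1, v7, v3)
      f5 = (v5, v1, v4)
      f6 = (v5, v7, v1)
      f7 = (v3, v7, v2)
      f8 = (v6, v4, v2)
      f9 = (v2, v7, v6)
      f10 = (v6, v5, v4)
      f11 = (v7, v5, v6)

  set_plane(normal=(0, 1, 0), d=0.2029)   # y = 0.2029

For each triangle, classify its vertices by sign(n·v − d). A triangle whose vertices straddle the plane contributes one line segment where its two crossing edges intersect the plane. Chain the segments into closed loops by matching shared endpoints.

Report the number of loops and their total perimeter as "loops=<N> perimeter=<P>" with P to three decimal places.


loops=1 perimeter=7.180

Straddling triangles (8 of 12):
  (v1,v3,v0) [-+-] → (-0.96, 0.2029, 0.835)–(-0.96, 0.2029, 0.121886)  len=0.7131
  (v0,v3,v2) [-++] → (-0.96, 0.2029, 0.121886)–(-0.96, 0.2029, -0.835)  len=0.9569
  (v2,v4,v0) [+--] → (-0.140132, 0.2029, -0.835)–(-0.96, 0.2029, -0.835)  len=0.8199
  (v1,v7,v3) [-++] → (0.140132, 0.2029, 0.835)–(-0.96, 0.2029, 0.835)  len=1.1001
  (v5,v7,v1) [-+-] → (0.96, 0.2029, 0.835)–(0.140132, 0.2029, 0.835)  len=0.8199
  (v6,v4,v2) [+-+] → (0.96, 0.2029, -0.835)–(-0.140132, 0.2029, -0.835)  len=1.1001
  (v6,v5,v4) [+--] → (0.96, 0.2029, -0.121886)–(0.96, 0.2029, -0.835)  len=0.7131
  (v7,v5,v6) [+-+] → (0.96, 0.2029, 0.835)–(0.96, 0.2029, -0.121886)  len=0.9569

Chained into 1 loop(s):
  loop 1: 8 segments, perimeter = 7.1800
Total perimeter = 7.180


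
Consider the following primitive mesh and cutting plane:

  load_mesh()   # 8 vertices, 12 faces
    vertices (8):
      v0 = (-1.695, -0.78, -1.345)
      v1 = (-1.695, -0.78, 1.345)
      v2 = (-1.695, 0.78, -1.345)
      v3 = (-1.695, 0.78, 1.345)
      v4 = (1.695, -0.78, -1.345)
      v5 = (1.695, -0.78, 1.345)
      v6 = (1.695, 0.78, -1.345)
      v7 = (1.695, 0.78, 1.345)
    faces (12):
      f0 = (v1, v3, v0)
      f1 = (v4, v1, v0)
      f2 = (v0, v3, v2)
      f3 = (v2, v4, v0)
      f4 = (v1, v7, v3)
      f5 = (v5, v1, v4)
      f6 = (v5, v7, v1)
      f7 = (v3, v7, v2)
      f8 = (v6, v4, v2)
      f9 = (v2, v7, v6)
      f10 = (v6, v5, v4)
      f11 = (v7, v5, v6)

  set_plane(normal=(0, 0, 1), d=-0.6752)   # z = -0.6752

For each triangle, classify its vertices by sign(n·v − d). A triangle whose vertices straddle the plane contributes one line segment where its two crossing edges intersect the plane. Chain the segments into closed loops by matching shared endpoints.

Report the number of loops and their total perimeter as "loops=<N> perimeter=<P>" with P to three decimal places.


Straddling triangles (8 of 12):
  (v1,v3,v0) [++-] → (-1.695, -0.391566, -0.6752)–(-1.695, -0.78, -0.6752)  len=0.3884
  (v4,v1,v0) [-+-] → (0.850903, -0.78, -0.6752)–(-1.695, -0.78, -0.6752)  len=2.5459
  (v0,v3,v2) [-+-] → (-1.695, -0.391566, -0.6752)–(-1.695, 0.78, -0.6752)  len=1.1716
  (v5,v1,v4) [++-] → (0.850903, -0.78, -0.6752)–(1.695, -0.78, -0.6752)  len=0.8441
  (v3,v7,v2) [++-] → (-0.850903, 0.78, -0.6752)–(-1.695, 0.78, -0.6752)  len=0.8441
  (v2,v7,v6) [-+-] → (-0.850903, 0.78, -0.6752)–(1.695, 0.78, -0.6752)  len=2.5459
  (v6,v5,v4) [-+-] → (1.695, 0.391566, -0.6752)–(1.695, -0.78, -0.6752)  len=1.1716
  (v7,v5,v6) [++-] → (1.695, 0.391566, -0.6752)–(1.695, 0.78, -0.6752)  len=0.3884

Chained into 1 loop(s):
  loop 1: 8 segments, perimeter = 9.9000
Total perimeter = 9.900

loops=1 perimeter=9.900


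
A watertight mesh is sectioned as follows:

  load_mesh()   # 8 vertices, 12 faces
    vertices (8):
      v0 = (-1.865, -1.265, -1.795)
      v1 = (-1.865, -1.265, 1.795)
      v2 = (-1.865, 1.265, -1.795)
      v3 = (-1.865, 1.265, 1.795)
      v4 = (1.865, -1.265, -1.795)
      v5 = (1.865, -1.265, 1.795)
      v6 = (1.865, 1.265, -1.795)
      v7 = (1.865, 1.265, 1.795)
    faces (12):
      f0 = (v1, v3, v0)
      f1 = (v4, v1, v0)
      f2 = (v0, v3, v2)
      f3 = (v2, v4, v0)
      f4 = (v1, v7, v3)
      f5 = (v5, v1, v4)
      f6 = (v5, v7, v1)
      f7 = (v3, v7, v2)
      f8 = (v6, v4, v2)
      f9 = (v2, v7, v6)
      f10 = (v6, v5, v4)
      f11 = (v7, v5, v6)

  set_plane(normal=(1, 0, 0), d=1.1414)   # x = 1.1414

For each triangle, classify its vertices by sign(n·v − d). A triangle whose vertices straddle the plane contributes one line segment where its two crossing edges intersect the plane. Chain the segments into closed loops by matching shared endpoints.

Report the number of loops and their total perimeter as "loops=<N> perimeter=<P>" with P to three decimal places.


Straddling triangles (8 of 12):
  (v4,v1,v0) [+--] → (1.1414, -1.265, -1.09856)–(1.1414, -1.265, -1.795)  len=0.6964
  (v2,v4,v0) [-+-] → (1.1414, -0.774194, -1.795)–(1.1414, -1.265, -1.795)  len=0.4908
  (v1,v7,v3) [-+-] → (1.1414, 0.774194, 1.795)–(1.1414, 1.265, 1.795)  len=0.4908
  (v5,v1,v4) [+-+] → (1.1414, -1.265, 1.795)–(1.1414, -1.265, -1.09856)  len=2.8936
  (v5,v7,v1) [++-] → (1.1414, 0.774194, 1.795)–(1.1414, -1.265, 1.795)  len=2.0392
  (v3,v7,v2) [-+-] → (1.1414, 1.265, 1.795)–(1.1414, 1.265, 1.09856)  len=0.6964
  (v6,v4,v2) [++-] → (1.1414, -0.774194, -1.795)–(1.1414, 1.265, -1.795)  len=2.0392
  (v2,v7,v6) [-++] → (1.1414, 1.265, 1.09856)–(1.1414, 1.265, -1.795)  len=2.8936

Chained into 1 loop(s):
  loop 1: 8 segments, perimeter = 12.2400
Total perimeter = 12.240

loops=1 perimeter=12.240


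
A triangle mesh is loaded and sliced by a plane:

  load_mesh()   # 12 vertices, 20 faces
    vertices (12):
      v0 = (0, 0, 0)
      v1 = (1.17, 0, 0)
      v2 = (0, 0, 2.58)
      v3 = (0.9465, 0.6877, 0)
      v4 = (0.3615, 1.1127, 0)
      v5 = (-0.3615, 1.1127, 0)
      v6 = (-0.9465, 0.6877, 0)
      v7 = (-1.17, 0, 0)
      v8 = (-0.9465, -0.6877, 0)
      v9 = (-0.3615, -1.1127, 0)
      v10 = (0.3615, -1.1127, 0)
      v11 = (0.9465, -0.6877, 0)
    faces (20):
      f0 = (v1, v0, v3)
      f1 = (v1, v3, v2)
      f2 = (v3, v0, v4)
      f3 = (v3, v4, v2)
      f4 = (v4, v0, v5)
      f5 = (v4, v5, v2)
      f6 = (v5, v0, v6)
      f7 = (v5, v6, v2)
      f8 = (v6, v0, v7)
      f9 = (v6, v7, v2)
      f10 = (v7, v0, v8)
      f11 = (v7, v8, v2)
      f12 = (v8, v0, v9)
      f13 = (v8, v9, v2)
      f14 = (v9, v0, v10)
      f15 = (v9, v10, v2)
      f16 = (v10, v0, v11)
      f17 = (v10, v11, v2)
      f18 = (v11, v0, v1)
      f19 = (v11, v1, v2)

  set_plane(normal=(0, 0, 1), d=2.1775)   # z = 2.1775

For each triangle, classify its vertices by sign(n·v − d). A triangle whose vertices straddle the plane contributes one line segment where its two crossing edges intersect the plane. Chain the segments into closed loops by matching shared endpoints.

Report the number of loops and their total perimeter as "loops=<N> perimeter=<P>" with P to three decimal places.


loops=1 perimeter=1.128

Straddling triangles (10 of 20):
  (v1,v3,v2) [--+] → (0.147661, 0.107287, 2.1775)–(0.182529, 0, 2.1775)  len=0.1128
  (v3,v4,v2) [--+] → (0.0563968, 0.17359, 2.1775)–(0.147661, 0.107287, 2.1775)  len=0.1128
  (v4,v5,v2) [--+] → (-0.0563968, 0.17359, 2.1775)–(0.0563968, 0.17359, 2.1775)  len=0.1128
  (v5,v6,v2) [--+] → (-0.147661, 0.107287, 2.1775)–(-0.0563968, 0.17359, 2.1775)  len=0.1128
  (v6,v7,v2) [--+] → (-0.182529, 0, 2.1775)–(-0.147661, 0.107287, 2.1775)  len=0.1128
  (v7,v8,v2) [--+] → (-0.147661, -0.107287, 2.1775)–(-0.182529, 0, 2.1775)  len=0.1128
  (v8,v9,v2) [--+] → (-0.0563968, -0.17359, 2.1775)–(-0.147661, -0.107287, 2.1775)  len=0.1128
  (v9,v10,v2) [--+] → (0.0563968, -0.17359, 2.1775)–(-0.0563968, -0.17359, 2.1775)  len=0.1128
  (v10,v11,v2) [--+] → (0.147661, -0.107287, 2.1775)–(0.0563968, -0.17359, 2.1775)  len=0.1128
  (v11,v1,v2) [--+] → (0.182529, 0, 2.1775)–(0.147661, -0.107287, 2.1775)  len=0.1128

Chained into 1 loop(s):
  loop 1: 10 segments, perimeter = 1.1281
Total perimeter = 1.128


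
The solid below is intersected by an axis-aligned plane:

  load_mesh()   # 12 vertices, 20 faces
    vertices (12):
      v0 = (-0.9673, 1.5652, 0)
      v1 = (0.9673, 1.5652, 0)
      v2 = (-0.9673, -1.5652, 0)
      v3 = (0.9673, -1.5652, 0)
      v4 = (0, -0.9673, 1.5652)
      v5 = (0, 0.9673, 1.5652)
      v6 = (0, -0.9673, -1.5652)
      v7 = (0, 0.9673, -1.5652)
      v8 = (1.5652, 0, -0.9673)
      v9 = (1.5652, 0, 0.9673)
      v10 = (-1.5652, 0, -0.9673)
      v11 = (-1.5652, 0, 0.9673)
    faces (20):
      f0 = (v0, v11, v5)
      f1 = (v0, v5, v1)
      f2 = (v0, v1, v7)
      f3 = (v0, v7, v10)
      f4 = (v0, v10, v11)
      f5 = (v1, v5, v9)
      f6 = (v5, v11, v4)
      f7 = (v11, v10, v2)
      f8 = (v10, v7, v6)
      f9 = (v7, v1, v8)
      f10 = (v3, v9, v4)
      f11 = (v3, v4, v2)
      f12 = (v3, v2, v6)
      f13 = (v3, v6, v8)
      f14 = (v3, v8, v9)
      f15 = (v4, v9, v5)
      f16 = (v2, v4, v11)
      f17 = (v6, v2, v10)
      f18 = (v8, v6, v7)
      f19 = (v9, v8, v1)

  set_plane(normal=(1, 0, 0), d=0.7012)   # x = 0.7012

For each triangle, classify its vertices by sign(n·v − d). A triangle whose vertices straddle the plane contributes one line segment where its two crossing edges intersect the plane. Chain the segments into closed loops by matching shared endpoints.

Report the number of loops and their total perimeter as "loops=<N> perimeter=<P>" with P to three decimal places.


Straddling triangles (10 of 20):
  (v0,v5,v1) [--+] → (0.7012, 1.40072, 0.43058)–(0.7012, 1.5652, 0)  len=0.4609
  (v0,v1,v7) [-+-] → (0.7012, 1.5652, 0)–(0.7012, 1.40072, -0.43058)  len=0.4609
  (v1,v5,v9) [+-+] → (0.7012, 1.40072, 0.43058)–(0.7012, 0.533956, 1.29734)  len=1.2258
  (v7,v1,v8) [-++] → (0.7012, 1.40072, -0.43058)–(0.7012, 0.533956, -1.29734)  len=1.2258
  (v3,v9,v4) [++-] → (0.7012, -0.533956, 1.29734)–(0.7012, -1.40072, 0.43058)  len=1.2258
  (v3,v4,v2) [+--] → (0.7012, -1.40072, 0.43058)–(0.7012, -1.5652, 0)  len=0.4609
  (v3,v2,v6) [+--] → (0.7012, -1.5652, 0)–(0.7012, -1.40072, -0.43058)  len=0.4609
  (v3,v6,v8) [+-+] → (0.7012, -1.40072, -0.43058)–(0.7012, -0.533956, -1.29734)  len=1.2258
  (v4,v9,v5) [-+-] → (0.7012, -0.533956, 1.29734)–(0.7012, 0.533956, 1.29734)  len=1.0679
  (v8,v6,v7) [+--] → (0.7012, -0.533956, -1.29734)–(0.7012, 0.533956, -1.29734)  len=1.0679

Chained into 1 loop(s):
  loop 1: 10 segments, perimeter = 8.8827
Total perimeter = 8.883

loops=1 perimeter=8.883


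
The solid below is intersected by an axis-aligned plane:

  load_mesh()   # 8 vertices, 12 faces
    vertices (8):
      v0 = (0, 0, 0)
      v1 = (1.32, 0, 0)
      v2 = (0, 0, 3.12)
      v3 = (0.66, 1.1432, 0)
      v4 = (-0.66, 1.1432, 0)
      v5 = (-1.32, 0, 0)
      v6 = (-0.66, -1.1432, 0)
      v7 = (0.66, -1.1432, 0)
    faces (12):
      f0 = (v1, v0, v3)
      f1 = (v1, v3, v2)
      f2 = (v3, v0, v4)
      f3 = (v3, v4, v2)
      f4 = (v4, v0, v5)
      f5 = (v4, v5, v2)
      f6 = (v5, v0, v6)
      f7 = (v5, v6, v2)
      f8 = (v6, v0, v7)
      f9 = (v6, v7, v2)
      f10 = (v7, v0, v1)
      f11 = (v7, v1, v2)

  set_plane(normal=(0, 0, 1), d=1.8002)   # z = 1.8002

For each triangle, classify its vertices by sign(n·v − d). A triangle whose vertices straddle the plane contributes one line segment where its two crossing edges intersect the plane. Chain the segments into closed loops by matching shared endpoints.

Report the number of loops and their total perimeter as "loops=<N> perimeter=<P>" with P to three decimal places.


Straddling triangles (6 of 12):
  (v1,v3,v2) [--+] → (0.279188, 0.483588, 1.8002)–(0.558377, 0, 1.8002)  len=0.5584
  (v3,v4,v2) [--+] → (-0.279188, 0.483588, 1.8002)–(0.279188, 0.483588, 1.8002)  len=0.5584
  (v4,v5,v2) [--+] → (-0.558377, 0, 1.8002)–(-0.279188, 0.483588, 1.8002)  len=0.5584
  (v5,v6,v2) [--+] → (-0.279188, -0.483588, 1.8002)–(-0.558377, 0, 1.8002)  len=0.5584
  (v6,v7,v2) [--+] → (0.279188, -0.483588, 1.8002)–(-0.279188, -0.483588, 1.8002)  len=0.5584
  (v7,v1,v2) [--+] → (0.558377, 0, 1.8002)–(0.279188, -0.483588, 1.8002)  len=0.5584

Chained into 1 loop(s):
  loop 1: 6 segments, perimeter = 3.3503
Total perimeter = 3.350

loops=1 perimeter=3.350


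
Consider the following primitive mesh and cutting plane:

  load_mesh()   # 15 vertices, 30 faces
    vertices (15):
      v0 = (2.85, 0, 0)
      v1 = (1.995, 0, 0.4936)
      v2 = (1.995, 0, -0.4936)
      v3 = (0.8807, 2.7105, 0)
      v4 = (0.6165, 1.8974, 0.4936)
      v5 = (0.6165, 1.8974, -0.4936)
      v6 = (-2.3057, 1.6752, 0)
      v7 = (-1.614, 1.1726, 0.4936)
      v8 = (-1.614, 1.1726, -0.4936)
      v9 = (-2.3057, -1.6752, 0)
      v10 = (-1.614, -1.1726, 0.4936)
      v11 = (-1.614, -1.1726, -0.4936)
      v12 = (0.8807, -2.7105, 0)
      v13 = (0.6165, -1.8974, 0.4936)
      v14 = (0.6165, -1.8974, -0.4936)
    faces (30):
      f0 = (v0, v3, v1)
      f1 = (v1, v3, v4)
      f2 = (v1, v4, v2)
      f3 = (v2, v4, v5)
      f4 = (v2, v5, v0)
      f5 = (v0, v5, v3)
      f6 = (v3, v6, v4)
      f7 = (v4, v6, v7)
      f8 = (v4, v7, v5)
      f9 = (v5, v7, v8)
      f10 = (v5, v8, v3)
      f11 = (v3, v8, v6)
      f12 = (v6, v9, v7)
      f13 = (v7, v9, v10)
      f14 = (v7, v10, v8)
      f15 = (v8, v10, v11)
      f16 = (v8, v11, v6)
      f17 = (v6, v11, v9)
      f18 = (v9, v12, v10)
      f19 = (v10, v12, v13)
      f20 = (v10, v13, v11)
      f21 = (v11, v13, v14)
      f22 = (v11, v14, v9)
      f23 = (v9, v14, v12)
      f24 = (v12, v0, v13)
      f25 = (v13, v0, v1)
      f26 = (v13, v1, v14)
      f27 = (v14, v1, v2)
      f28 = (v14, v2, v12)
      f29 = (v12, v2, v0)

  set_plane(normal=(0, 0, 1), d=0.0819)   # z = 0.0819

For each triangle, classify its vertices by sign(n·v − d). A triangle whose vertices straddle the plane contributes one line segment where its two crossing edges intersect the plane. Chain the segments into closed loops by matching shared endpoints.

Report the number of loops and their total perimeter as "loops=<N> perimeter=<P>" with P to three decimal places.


Straddling triangles (20 of 30):
  (v0,v3,v1) [--+] → (1.06559, 2.26076, 0.0819)–(2.70814, 0, 0.0819)  len=2.7945
  (v1,v3,v4) [+-+] → (1.06559, 2.26076, 0.0819)–(0.836863, 2.57559, 0.0819)  len=0.3891
  (v1,v4,v2) [++-] → (1.19139, 1.10611, 0.0819)–(1.995, 0, 0.0819)  len=1.3672
  (v2,v4,v5) [-+-] → (1.19139, 1.10611, 0.0819)–(0.6165, 1.8974, 0.0819)  len=0.9781
  (v3,v6,v4) [--+] → (-1.82084, 1.71207, 0.0819)–(0.836863, 2.57559, 0.0819)  len=2.7945
  (v4,v6,v7) [+-+] → (-1.82084, 1.71207, 0.0819)–(-2.19093, 1.59181, 0.0819)  len=0.3891
  (v4,v7,v5) [++-] → (-0.683797, 1.47487, 0.0819)–(0.6165, 1.8974, 0.0819)  len=1.3672
  (v5,v7,v8) [-+-] → (-0.683797, 1.47487, 0.0819)–(-1.614, 1.1726, 0.0819)  len=0.9781
  (v6,v9,v7) [--+] → (-2.19093, -1.20268, 0.0819)–(-2.19093, 1.59181, 0.0819)  len=2.7945
  (v7,v9,v10) [+-+] → (-2.19093, -1.20268, 0.0819)–(-2.19093, -1.59181, 0.0819)  len=0.3891
  (v7,v10,v8) [++-] → (-1.614, -0.194562, 0.0819)–(-1.614, 1.1726, 0.0819)  len=1.3672
  (v8,v10,v11) [-+-] → (-1.614, -0.194562, 0.0819)–(-1.614, -1.1726, 0.0819)  len=0.9780
  (v9,v12,v10) [--+] → (0.46677, -2.45533, 0.0819)–(-2.19093, -1.59181, 0.0819)  len=2.7945
  (v10,v12,v13) [+-+] → (0.46677, -2.45533, 0.0819)–(0.836863, -2.57559, 0.0819)  len=0.3891
  (v10,v13,v11) [++-] → (-0.313703, -1.59513, 0.0819)–(-1.614, -1.1726, 0.0819)  len=1.3672
  (v11,v13,v14) [-+-] → (-0.313703, -1.59513, 0.0819)–(0.6165, -1.8974, 0.0819)  len=0.9781
  (v12,v0,v13) [--+] → (2.47941, -0.314824, 0.0819)–(0.836863, -2.57559, 0.0819)  len=2.7945
  (v13,v0,v1) [+-+] → (2.47941, -0.314824, 0.0819)–(2.70814, 0, 0.0819)  len=0.3891
  (v13,v1,v14) [++-] → (1.42011, -0.791288, 0.0819)–(0.6165, -1.8974, 0.0819)  len=1.3672
  (v14,v1,v2) [-+-] → (1.42011, -0.791288, 0.0819)–(1.995, 0, 0.0819)  len=0.9781

Chained into 2 loop(s):
  loop 1: 10 segments, perimeter = 15.9180
  loop 2: 10 segments, perimeter = 11.7264
Total perimeter = 27.644

loops=2 perimeter=27.644


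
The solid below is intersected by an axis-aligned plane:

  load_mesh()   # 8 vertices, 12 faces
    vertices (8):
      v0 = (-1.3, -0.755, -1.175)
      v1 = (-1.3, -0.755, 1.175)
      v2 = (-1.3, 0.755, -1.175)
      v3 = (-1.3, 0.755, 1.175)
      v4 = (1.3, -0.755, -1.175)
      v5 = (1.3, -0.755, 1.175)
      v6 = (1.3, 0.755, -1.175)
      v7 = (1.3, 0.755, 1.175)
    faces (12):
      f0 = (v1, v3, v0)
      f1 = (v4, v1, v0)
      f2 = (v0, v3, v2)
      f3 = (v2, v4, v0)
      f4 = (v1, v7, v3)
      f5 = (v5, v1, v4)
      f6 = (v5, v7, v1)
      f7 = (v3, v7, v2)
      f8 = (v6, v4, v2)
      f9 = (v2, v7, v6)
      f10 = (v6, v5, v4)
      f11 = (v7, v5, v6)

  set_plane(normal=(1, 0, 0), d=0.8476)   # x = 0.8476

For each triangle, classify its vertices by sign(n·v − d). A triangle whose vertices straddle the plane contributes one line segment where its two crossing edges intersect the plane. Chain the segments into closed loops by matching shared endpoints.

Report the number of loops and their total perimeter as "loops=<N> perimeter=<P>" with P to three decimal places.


loops=1 perimeter=7.720

Straddling triangles (8 of 12):
  (v4,v1,v0) [+--] → (0.8476, -0.755, -0.7661)–(0.8476, -0.755, -1.175)  len=0.4089
  (v2,v4,v0) [-+-] → (0.8476, -0.49226, -1.175)–(0.8476, -0.755, -1.175)  len=0.2627
  (v1,v7,v3) [-+-] → (0.8476, 0.49226, 1.175)–(0.8476, 0.755, 1.175)  len=0.2627
  (v5,v1,v4) [+-+] → (0.8476, -0.755, 1.175)–(0.8476, -0.755, -0.7661)  len=1.9411
  (v5,v7,v1) [++-] → (0.8476, 0.49226, 1.175)–(0.8476, -0.755, 1.175)  len=1.2473
  (v3,v7,v2) [-+-] → (0.8476, 0.755, 1.175)–(0.8476, 0.755, 0.7661)  len=0.4089
  (v6,v4,v2) [++-] → (0.8476, -0.49226, -1.175)–(0.8476, 0.755, -1.175)  len=1.2473
  (v2,v7,v6) [-++] → (0.8476, 0.755, 0.7661)–(0.8476, 0.755, -1.175)  len=1.9411

Chained into 1 loop(s):
  loop 1: 8 segments, perimeter = 7.7200
Total perimeter = 7.720


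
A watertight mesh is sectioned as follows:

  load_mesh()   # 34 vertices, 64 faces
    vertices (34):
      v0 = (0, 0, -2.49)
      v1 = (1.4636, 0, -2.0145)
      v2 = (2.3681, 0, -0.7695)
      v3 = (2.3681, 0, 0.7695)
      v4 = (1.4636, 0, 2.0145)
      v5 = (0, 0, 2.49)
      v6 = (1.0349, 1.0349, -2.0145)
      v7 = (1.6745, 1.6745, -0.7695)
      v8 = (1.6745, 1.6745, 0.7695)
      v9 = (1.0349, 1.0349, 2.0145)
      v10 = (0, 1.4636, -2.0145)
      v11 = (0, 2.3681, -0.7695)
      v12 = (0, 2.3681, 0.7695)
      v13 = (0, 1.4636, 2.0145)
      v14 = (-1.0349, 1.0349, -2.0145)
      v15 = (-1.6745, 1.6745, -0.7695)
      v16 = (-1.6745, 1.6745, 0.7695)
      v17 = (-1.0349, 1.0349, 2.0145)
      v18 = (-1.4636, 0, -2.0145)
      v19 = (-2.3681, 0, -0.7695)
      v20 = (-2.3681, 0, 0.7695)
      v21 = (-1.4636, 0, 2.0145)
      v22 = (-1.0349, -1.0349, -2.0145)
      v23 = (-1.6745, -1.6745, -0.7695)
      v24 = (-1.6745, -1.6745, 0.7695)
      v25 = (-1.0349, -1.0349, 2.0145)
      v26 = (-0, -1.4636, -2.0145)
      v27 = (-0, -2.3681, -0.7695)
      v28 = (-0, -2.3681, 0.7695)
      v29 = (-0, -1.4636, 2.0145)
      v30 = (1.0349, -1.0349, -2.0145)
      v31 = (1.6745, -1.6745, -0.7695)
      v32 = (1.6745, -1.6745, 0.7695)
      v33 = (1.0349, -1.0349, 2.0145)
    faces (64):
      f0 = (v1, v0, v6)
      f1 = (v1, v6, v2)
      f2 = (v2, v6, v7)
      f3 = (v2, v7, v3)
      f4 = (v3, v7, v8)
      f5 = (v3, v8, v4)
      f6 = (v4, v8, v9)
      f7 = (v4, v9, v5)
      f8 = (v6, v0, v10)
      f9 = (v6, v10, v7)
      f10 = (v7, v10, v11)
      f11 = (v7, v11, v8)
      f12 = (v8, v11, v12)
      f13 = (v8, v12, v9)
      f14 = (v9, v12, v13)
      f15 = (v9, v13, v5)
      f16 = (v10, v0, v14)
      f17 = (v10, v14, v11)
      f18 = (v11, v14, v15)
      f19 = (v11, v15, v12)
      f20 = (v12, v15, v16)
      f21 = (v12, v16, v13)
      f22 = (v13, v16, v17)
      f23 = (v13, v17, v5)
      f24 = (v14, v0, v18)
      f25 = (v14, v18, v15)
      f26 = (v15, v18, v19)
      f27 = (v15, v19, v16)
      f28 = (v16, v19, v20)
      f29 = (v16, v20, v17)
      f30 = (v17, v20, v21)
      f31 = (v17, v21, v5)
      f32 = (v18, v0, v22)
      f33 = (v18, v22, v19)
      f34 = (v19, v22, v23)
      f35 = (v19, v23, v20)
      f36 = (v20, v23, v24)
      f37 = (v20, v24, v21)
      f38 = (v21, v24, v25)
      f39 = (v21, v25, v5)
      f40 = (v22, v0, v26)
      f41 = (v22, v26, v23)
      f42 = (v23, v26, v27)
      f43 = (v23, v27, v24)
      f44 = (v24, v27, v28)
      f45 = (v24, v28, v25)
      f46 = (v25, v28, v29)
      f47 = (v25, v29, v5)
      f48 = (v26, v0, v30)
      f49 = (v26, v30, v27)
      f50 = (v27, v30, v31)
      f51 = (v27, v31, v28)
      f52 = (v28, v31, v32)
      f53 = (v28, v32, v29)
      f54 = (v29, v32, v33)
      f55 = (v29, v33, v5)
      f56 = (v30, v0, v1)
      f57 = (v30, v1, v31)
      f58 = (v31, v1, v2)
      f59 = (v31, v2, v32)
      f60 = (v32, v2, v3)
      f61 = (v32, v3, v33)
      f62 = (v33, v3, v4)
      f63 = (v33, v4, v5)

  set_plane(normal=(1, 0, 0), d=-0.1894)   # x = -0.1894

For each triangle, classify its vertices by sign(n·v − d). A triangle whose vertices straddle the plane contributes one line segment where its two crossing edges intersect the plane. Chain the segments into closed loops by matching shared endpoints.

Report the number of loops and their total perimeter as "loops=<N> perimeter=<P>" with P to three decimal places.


loops=1 perimeter=15.027

Straddling triangles (20 of 64):
  (v10,v0,v14) [++-] → (-0.1894, 0.1894, -2.40298)–(-0.1894, 1.38514, -2.0145)  len=1.2573
  (v10,v14,v11) [+-+] → (-0.1894, 1.38514, -2.0145)–(-0.1894, 2.12411, -0.997351)  len=1.2572
  (v11,v14,v15) [+--] → (-0.1894, 2.12411, -0.997351)–(-0.1894, 2.28965, -0.7695)  len=0.2816
  (v11,v15,v12) [+-+] → (-0.1894, 2.28965, -0.7695)–(-0.1894, 2.28965, 0.595426)  len=1.3649
  (v12,v15,v16) [+--] → (-0.1894, 2.28965, 0.595426)–(-0.1894, 2.28965, 0.7695)  len=0.1741
  (v12,v16,v13) [+-+] → (-0.1894, 2.28965, 0.7695)–(-0.1894, 1.48745, 1.87368)  len=1.3648
  (v13,v16,v17) [+--] → (-0.1894, 1.48745, 1.87368)–(-0.1894, 1.38514, 2.0145)  len=0.1741
  (v13,v17,v5) [+-+] → (-0.1894, 1.38514, 2.0145)–(-0.1894, 0.1894, 2.40298)  len=1.2573
  (v14,v0,v18) [-+-] → (-0.1894, 0.1894, -2.40298)–(-0.1894, 0, -2.42847)  len=0.1911
  (v17,v21,v5) [--+] → (-0.1894, 0, 2.42847)–(-0.1894, 0.1894, 2.40298)  len=0.1911
  (v18,v0,v22) [-+-] → (-0.1894, 0, -2.42847)–(-0.1894, -0.1894, -2.40298)  len=0.1911
  (v21,v25,v5) [--+] → (-0.1894, -0.1894, 2.40298)–(-0.1894, 0, 2.42847)  len=0.1911
  (v22,v0,v26) [-++] → (-0.1894, -0.1894, -2.40298)–(-0.1894, -1.38514, -2.0145)  len=1.2573
  (v22,v26,v23) [-+-] → (-0.1894, -1.38514, -2.0145)–(-0.1894, -1.48745, -1.87368)  len=0.1741
  (v23,v26,v27) [-++] → (-0.1894, -1.48745, -1.87368)–(-0.1894, -2.28965, -0.7695)  len=1.3648
  (v23,v27,v24) [-+-] → (-0.1894, -2.28965, -0.7695)–(-0.1894, -2.28965, -0.595426)  len=0.1741
  (v24,v27,v28) [-++] → (-0.1894, -2.28965, -0.595426)–(-0.1894, -2.28965, 0.7695)  len=1.3649
  (v24,v28,v25) [-+-] → (-0.1894, -2.28965, 0.7695)–(-0.1894, -2.12411, 0.997351)  len=0.2816
  (v25,v28,v29) [-++] → (-0.1894, -2.12411, 0.997351)–(-0.1894, -1.38514, 2.0145)  len=1.2572
  (v25,v29,v5) [-++] → (-0.1894, -1.38514, 2.0145)–(-0.1894, -0.1894, 2.40298)  len=1.2573

Chained into 1 loop(s):
  loop 1: 20 segments, perimeter = 15.0270
Total perimeter = 15.027


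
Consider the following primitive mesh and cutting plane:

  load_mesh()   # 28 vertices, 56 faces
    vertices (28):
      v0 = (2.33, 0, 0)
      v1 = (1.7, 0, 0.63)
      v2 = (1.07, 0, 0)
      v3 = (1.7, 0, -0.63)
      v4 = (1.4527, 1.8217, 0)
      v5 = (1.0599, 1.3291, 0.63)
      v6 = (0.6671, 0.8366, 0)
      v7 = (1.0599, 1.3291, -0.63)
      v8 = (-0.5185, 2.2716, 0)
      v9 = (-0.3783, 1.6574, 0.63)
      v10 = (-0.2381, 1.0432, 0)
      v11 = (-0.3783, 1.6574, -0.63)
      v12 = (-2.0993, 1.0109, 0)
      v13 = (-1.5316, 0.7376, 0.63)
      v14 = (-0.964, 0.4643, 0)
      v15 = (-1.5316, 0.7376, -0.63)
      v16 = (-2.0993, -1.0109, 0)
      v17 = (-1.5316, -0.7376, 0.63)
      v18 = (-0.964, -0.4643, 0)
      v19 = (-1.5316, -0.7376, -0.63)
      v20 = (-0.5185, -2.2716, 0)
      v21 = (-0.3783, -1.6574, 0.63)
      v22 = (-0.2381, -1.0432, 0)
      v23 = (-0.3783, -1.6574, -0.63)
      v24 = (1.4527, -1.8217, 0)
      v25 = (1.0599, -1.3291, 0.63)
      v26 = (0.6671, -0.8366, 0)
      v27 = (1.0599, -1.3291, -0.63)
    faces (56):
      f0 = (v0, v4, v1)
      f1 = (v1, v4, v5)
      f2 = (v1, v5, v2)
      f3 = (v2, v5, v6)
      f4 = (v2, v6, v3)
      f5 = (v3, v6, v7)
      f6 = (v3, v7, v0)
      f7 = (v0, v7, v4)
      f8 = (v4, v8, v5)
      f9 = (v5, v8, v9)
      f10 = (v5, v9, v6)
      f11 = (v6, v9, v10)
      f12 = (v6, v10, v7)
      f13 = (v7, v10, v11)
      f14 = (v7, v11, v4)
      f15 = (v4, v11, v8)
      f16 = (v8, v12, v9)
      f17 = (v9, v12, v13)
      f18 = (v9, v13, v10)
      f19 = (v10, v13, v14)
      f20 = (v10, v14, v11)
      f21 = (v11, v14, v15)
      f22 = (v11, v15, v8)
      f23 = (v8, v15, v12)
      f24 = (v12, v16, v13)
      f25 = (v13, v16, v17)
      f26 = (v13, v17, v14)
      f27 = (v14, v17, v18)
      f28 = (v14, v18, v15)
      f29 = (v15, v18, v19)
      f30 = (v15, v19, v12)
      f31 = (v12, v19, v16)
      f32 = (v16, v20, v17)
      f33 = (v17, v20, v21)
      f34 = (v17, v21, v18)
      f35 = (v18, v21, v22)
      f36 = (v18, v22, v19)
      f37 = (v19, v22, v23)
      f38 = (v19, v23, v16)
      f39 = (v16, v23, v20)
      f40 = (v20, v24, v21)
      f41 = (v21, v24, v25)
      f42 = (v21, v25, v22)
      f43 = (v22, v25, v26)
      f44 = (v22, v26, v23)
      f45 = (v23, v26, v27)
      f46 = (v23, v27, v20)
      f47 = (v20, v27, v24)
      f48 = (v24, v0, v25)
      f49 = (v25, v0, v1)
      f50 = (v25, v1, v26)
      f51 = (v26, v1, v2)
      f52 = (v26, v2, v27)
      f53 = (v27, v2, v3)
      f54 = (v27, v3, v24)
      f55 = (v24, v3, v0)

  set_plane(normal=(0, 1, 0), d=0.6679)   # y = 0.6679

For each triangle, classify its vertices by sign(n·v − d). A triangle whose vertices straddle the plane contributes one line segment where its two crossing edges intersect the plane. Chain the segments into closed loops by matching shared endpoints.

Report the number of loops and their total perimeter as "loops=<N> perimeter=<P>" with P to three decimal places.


Straddling triangles (18 of 56):
  (v0,v4,v1) [-+-] → (2.00835, 0.6679, 0)–(1.60933, 0.6679, 0.39902)  len=0.5643
  (v1,v4,v5) [-++] → (1.60933, 0.6679, 0.39902)–(1.37834, 0.6679, 0.63)  len=0.3267
  (v1,v5,v2) [-+-] → (1.37834, 0.6679, 0.63)–(1.06492, 0.6679, 0.316588)  len=0.4432
  (v2,v5,v6) [-++] → (1.06492, 0.6679, 0.316588)–(0.748345, 0.6679, 0)  len=0.4477
  (v2,v6,v3) [-+-] → (0.748345, 0.6679, 0)–(0.875384, 0.6679, -0.127039)  len=0.1797
  (v3,v6,v7) [-++] → (0.875384, 0.6679, -0.127039)–(1.37834, 0.6679, -0.63)  len=0.7113
  (v3,v7,v0) [-+-] → (1.37834, 0.6679, -0.63)–(1.69175, 0.6679, -0.316588)  len=0.4432
  (v0,v7,v4) [-++] → (1.69175, 0.6679, -0.316588)–(2.00835, 0.6679, 0)  len=0.4477
  (v10,v13,v14) [++-] → (-1.38684, 0.6679, 0.46933)–(-0.7087, 0.6679, 0)  len=0.8247
  (v10,v14,v11) [+-+] → (-0.7087, 0.6679, 0)–(-0.864052, 0.6679, -0.107508)  len=0.1889
  (v11,v14,v15) [+-+] → (-0.864052, 0.6679, -0.107508)–(-1.38684, 0.6679, -0.46933)  len=0.6358
  (v12,v16,v13) [+-+] → (-2.0993, 0.6679, 0)–(-1.55423, 0.6679, 0.604886)  len=0.8142
  (v13,v16,v17) [+--] → (-1.55423, 0.6679, 0.604886)–(-1.5316, 0.6679, 0.63)  len=0.0338
  (v13,v17,v14) [+--] → (-1.5316, 0.6679, 0.63)–(-1.38684, 0.6679, 0.46933)  len=0.2163
  (v14,v18,v15) [--+] → (-1.49868, 0.6679, -0.593465)–(-1.38684, 0.6679, -0.46933)  len=0.1671
  (v15,v18,v19) [+--] → (-1.49868, 0.6679, -0.593465)–(-1.5316, 0.6679, -0.63)  len=0.0492
  (v15,v19,v12) [+-+] → (-1.5316, 0.6679, -0.63)–(-1.98794, 0.6679, -0.123586)  len=0.6817
  (v12,v19,v16) [+--] → (-1.98794, 0.6679, -0.123586)–(-2.0993, 0.6679, 0)  len=0.1664

Chained into 2 loop(s):
  loop 1: 8 segments, perimeter = 3.5638
  loop 2: 10 segments, perimeter = 3.7780
Total perimeter = 7.342

loops=2 perimeter=7.342
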